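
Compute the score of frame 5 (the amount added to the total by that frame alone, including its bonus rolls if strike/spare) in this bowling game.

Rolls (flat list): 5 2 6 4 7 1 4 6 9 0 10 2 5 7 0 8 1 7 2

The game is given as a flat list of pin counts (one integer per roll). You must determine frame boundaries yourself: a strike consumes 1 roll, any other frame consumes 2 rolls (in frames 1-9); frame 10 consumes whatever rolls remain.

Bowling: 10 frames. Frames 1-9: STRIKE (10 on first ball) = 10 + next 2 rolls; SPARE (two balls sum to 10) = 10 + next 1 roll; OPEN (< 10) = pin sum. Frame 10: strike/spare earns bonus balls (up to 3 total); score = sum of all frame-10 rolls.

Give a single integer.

Answer: 9

Derivation:
Frame 1: OPEN (5+2=7). Cumulative: 7
Frame 2: SPARE (6+4=10). 10 + next roll (7) = 17. Cumulative: 24
Frame 3: OPEN (7+1=8). Cumulative: 32
Frame 4: SPARE (4+6=10). 10 + next roll (9) = 19. Cumulative: 51
Frame 5: OPEN (9+0=9). Cumulative: 60
Frame 6: STRIKE. 10 + next two rolls (2+5) = 17. Cumulative: 77
Frame 7: OPEN (2+5=7). Cumulative: 84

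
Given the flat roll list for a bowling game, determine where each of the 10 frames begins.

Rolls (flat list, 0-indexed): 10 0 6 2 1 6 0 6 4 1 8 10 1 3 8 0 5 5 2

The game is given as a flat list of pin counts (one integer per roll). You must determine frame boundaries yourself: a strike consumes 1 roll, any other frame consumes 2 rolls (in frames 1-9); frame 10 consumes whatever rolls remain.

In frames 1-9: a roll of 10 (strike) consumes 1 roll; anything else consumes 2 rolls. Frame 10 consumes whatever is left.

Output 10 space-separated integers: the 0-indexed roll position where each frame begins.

Answer: 0 1 3 5 7 9 11 12 14 16

Derivation:
Frame 1 starts at roll index 0: roll=10 (strike), consumes 1 roll
Frame 2 starts at roll index 1: rolls=0,6 (sum=6), consumes 2 rolls
Frame 3 starts at roll index 3: rolls=2,1 (sum=3), consumes 2 rolls
Frame 4 starts at roll index 5: rolls=6,0 (sum=6), consumes 2 rolls
Frame 5 starts at roll index 7: rolls=6,4 (sum=10), consumes 2 rolls
Frame 6 starts at roll index 9: rolls=1,8 (sum=9), consumes 2 rolls
Frame 7 starts at roll index 11: roll=10 (strike), consumes 1 roll
Frame 8 starts at roll index 12: rolls=1,3 (sum=4), consumes 2 rolls
Frame 9 starts at roll index 14: rolls=8,0 (sum=8), consumes 2 rolls
Frame 10 starts at roll index 16: 3 remaining rolls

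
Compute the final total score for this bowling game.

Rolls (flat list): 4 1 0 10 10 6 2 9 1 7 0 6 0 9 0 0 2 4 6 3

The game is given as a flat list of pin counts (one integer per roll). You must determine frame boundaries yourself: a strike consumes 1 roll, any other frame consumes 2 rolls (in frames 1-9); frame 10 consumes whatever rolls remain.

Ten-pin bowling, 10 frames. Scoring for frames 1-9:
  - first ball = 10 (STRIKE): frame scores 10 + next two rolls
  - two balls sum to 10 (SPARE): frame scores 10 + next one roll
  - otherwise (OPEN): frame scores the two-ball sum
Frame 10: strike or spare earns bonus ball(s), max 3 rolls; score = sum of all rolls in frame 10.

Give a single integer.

Answer: 105

Derivation:
Frame 1: OPEN (4+1=5). Cumulative: 5
Frame 2: SPARE (0+10=10). 10 + next roll (10) = 20. Cumulative: 25
Frame 3: STRIKE. 10 + next two rolls (6+2) = 18. Cumulative: 43
Frame 4: OPEN (6+2=8). Cumulative: 51
Frame 5: SPARE (9+1=10). 10 + next roll (7) = 17. Cumulative: 68
Frame 6: OPEN (7+0=7). Cumulative: 75
Frame 7: OPEN (6+0=6). Cumulative: 81
Frame 8: OPEN (9+0=9). Cumulative: 90
Frame 9: OPEN (0+2=2). Cumulative: 92
Frame 10: SPARE. Sum of all frame-10 rolls (4+6+3) = 13. Cumulative: 105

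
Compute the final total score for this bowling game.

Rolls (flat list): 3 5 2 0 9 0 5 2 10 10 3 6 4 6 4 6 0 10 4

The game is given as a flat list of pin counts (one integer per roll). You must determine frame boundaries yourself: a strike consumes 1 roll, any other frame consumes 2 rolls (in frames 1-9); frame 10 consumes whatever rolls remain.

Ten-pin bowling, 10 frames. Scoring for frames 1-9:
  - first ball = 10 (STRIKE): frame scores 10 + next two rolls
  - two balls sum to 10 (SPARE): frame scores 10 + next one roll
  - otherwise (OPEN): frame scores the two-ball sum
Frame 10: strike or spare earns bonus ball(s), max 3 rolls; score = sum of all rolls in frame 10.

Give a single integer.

Answer: 115

Derivation:
Frame 1: OPEN (3+5=8). Cumulative: 8
Frame 2: OPEN (2+0=2). Cumulative: 10
Frame 3: OPEN (9+0=9). Cumulative: 19
Frame 4: OPEN (5+2=7). Cumulative: 26
Frame 5: STRIKE. 10 + next two rolls (10+3) = 23. Cumulative: 49
Frame 6: STRIKE. 10 + next two rolls (3+6) = 19. Cumulative: 68
Frame 7: OPEN (3+6=9). Cumulative: 77
Frame 8: SPARE (4+6=10). 10 + next roll (4) = 14. Cumulative: 91
Frame 9: SPARE (4+6=10). 10 + next roll (0) = 10. Cumulative: 101
Frame 10: SPARE. Sum of all frame-10 rolls (0+10+4) = 14. Cumulative: 115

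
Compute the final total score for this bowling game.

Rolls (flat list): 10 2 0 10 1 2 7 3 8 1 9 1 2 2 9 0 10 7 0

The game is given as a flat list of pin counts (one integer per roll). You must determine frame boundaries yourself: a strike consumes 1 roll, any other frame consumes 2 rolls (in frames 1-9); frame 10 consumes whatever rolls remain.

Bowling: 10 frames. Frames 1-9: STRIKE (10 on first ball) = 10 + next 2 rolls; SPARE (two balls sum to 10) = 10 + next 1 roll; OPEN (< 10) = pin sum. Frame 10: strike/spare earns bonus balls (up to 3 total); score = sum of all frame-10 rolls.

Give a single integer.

Frame 1: STRIKE. 10 + next two rolls (2+0) = 12. Cumulative: 12
Frame 2: OPEN (2+0=2). Cumulative: 14
Frame 3: STRIKE. 10 + next two rolls (1+2) = 13. Cumulative: 27
Frame 4: OPEN (1+2=3). Cumulative: 30
Frame 5: SPARE (7+3=10). 10 + next roll (8) = 18. Cumulative: 48
Frame 6: OPEN (8+1=9). Cumulative: 57
Frame 7: SPARE (9+1=10). 10 + next roll (2) = 12. Cumulative: 69
Frame 8: OPEN (2+2=4). Cumulative: 73
Frame 9: OPEN (9+0=9). Cumulative: 82
Frame 10: STRIKE. Sum of all frame-10 rolls (10+7+0) = 17. Cumulative: 99

Answer: 99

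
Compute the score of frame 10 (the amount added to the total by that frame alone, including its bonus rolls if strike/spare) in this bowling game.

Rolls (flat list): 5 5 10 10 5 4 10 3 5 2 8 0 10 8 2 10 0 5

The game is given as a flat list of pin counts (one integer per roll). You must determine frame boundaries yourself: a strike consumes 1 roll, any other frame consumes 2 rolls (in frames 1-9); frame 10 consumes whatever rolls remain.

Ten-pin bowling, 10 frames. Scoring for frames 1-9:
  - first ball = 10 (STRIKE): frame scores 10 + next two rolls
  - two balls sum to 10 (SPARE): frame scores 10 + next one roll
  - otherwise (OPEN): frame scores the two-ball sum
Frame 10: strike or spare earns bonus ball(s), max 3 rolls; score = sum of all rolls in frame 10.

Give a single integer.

Frame 1: SPARE (5+5=10). 10 + next roll (10) = 20. Cumulative: 20
Frame 2: STRIKE. 10 + next two rolls (10+5) = 25. Cumulative: 45
Frame 3: STRIKE. 10 + next two rolls (5+4) = 19. Cumulative: 64
Frame 4: OPEN (5+4=9). Cumulative: 73
Frame 5: STRIKE. 10 + next two rolls (3+5) = 18. Cumulative: 91
Frame 6: OPEN (3+5=8). Cumulative: 99
Frame 7: SPARE (2+8=10). 10 + next roll (0) = 10. Cumulative: 109
Frame 8: SPARE (0+10=10). 10 + next roll (8) = 18. Cumulative: 127
Frame 9: SPARE (8+2=10). 10 + next roll (10) = 20. Cumulative: 147
Frame 10: STRIKE. Sum of all frame-10 rolls (10+0+5) = 15. Cumulative: 162

Answer: 15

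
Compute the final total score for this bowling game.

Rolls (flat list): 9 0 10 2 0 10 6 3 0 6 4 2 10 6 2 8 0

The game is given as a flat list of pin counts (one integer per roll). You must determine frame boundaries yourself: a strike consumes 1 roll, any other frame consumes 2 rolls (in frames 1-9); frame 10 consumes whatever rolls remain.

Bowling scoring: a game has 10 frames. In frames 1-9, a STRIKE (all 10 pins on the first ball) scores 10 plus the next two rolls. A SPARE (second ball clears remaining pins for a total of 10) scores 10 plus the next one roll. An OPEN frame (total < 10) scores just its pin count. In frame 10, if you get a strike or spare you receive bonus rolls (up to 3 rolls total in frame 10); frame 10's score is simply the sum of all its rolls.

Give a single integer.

Answer: 97

Derivation:
Frame 1: OPEN (9+0=9). Cumulative: 9
Frame 2: STRIKE. 10 + next two rolls (2+0) = 12. Cumulative: 21
Frame 3: OPEN (2+0=2). Cumulative: 23
Frame 4: STRIKE. 10 + next two rolls (6+3) = 19. Cumulative: 42
Frame 5: OPEN (6+3=9). Cumulative: 51
Frame 6: OPEN (0+6=6). Cumulative: 57
Frame 7: OPEN (4+2=6). Cumulative: 63
Frame 8: STRIKE. 10 + next two rolls (6+2) = 18. Cumulative: 81
Frame 9: OPEN (6+2=8). Cumulative: 89
Frame 10: OPEN. Sum of all frame-10 rolls (8+0) = 8. Cumulative: 97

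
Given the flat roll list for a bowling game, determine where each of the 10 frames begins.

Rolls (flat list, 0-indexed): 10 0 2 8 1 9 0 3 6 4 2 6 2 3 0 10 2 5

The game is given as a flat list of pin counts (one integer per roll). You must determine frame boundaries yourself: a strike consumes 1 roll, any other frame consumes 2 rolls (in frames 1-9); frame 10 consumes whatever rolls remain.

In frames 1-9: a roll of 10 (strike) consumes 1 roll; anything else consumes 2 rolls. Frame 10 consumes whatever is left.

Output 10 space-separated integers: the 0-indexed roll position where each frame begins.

Frame 1 starts at roll index 0: roll=10 (strike), consumes 1 roll
Frame 2 starts at roll index 1: rolls=0,2 (sum=2), consumes 2 rolls
Frame 3 starts at roll index 3: rolls=8,1 (sum=9), consumes 2 rolls
Frame 4 starts at roll index 5: rolls=9,0 (sum=9), consumes 2 rolls
Frame 5 starts at roll index 7: rolls=3,6 (sum=9), consumes 2 rolls
Frame 6 starts at roll index 9: rolls=4,2 (sum=6), consumes 2 rolls
Frame 7 starts at roll index 11: rolls=6,2 (sum=8), consumes 2 rolls
Frame 8 starts at roll index 13: rolls=3,0 (sum=3), consumes 2 rolls
Frame 9 starts at roll index 15: roll=10 (strike), consumes 1 roll
Frame 10 starts at roll index 16: 2 remaining rolls

Answer: 0 1 3 5 7 9 11 13 15 16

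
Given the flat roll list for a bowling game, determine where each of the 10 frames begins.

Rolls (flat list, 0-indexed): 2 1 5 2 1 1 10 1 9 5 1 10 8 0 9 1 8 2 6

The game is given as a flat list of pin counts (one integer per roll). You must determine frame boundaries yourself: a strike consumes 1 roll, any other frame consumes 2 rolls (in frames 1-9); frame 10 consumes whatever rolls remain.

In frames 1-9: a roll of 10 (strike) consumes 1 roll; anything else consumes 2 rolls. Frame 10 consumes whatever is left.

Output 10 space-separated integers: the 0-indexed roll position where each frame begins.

Frame 1 starts at roll index 0: rolls=2,1 (sum=3), consumes 2 rolls
Frame 2 starts at roll index 2: rolls=5,2 (sum=7), consumes 2 rolls
Frame 3 starts at roll index 4: rolls=1,1 (sum=2), consumes 2 rolls
Frame 4 starts at roll index 6: roll=10 (strike), consumes 1 roll
Frame 5 starts at roll index 7: rolls=1,9 (sum=10), consumes 2 rolls
Frame 6 starts at roll index 9: rolls=5,1 (sum=6), consumes 2 rolls
Frame 7 starts at roll index 11: roll=10 (strike), consumes 1 roll
Frame 8 starts at roll index 12: rolls=8,0 (sum=8), consumes 2 rolls
Frame 9 starts at roll index 14: rolls=9,1 (sum=10), consumes 2 rolls
Frame 10 starts at roll index 16: 3 remaining rolls

Answer: 0 2 4 6 7 9 11 12 14 16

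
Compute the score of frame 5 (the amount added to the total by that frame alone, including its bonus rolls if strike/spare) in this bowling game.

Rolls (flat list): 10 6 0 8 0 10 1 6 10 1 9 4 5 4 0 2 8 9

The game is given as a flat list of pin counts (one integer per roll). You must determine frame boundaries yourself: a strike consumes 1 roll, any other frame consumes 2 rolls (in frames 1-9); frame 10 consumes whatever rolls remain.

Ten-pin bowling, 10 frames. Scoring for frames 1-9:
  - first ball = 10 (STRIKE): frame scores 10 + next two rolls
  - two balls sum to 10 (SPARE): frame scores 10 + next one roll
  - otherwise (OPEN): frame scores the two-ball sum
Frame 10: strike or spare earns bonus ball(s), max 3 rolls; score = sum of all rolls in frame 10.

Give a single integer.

Frame 1: STRIKE. 10 + next two rolls (6+0) = 16. Cumulative: 16
Frame 2: OPEN (6+0=6). Cumulative: 22
Frame 3: OPEN (8+0=8). Cumulative: 30
Frame 4: STRIKE. 10 + next two rolls (1+6) = 17. Cumulative: 47
Frame 5: OPEN (1+6=7). Cumulative: 54
Frame 6: STRIKE. 10 + next two rolls (1+9) = 20. Cumulative: 74
Frame 7: SPARE (1+9=10). 10 + next roll (4) = 14. Cumulative: 88

Answer: 7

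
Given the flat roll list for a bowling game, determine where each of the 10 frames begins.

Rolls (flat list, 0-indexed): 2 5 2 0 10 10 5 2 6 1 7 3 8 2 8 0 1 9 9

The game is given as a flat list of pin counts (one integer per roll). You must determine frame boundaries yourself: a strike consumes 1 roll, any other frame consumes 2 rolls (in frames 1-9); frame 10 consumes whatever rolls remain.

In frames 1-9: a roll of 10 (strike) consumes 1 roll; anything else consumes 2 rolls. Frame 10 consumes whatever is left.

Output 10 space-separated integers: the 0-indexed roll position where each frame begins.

Answer: 0 2 4 5 6 8 10 12 14 16

Derivation:
Frame 1 starts at roll index 0: rolls=2,5 (sum=7), consumes 2 rolls
Frame 2 starts at roll index 2: rolls=2,0 (sum=2), consumes 2 rolls
Frame 3 starts at roll index 4: roll=10 (strike), consumes 1 roll
Frame 4 starts at roll index 5: roll=10 (strike), consumes 1 roll
Frame 5 starts at roll index 6: rolls=5,2 (sum=7), consumes 2 rolls
Frame 6 starts at roll index 8: rolls=6,1 (sum=7), consumes 2 rolls
Frame 7 starts at roll index 10: rolls=7,3 (sum=10), consumes 2 rolls
Frame 8 starts at roll index 12: rolls=8,2 (sum=10), consumes 2 rolls
Frame 9 starts at roll index 14: rolls=8,0 (sum=8), consumes 2 rolls
Frame 10 starts at roll index 16: 3 remaining rolls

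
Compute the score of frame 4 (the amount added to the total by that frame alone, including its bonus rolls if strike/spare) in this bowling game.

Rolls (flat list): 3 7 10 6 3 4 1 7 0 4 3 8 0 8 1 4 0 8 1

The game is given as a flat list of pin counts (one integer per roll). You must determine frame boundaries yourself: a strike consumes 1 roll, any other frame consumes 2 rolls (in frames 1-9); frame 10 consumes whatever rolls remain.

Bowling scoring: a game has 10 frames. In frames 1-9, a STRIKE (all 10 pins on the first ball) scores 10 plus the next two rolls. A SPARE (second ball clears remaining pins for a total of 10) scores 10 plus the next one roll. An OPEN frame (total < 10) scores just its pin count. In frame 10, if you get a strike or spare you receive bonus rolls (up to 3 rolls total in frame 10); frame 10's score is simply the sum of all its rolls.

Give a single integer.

Answer: 5

Derivation:
Frame 1: SPARE (3+7=10). 10 + next roll (10) = 20. Cumulative: 20
Frame 2: STRIKE. 10 + next two rolls (6+3) = 19. Cumulative: 39
Frame 3: OPEN (6+3=9). Cumulative: 48
Frame 4: OPEN (4+1=5). Cumulative: 53
Frame 5: OPEN (7+0=7). Cumulative: 60
Frame 6: OPEN (4+3=7). Cumulative: 67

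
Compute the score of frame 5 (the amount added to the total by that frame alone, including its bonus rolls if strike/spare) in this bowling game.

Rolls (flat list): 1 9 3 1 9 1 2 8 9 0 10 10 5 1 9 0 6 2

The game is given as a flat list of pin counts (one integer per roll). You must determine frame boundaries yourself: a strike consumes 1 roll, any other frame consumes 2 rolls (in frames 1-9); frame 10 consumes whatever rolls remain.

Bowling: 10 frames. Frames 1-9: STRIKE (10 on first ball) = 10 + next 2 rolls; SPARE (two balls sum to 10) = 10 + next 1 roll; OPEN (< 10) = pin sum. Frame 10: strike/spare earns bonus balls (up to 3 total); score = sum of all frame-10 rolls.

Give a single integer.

Answer: 9

Derivation:
Frame 1: SPARE (1+9=10). 10 + next roll (3) = 13. Cumulative: 13
Frame 2: OPEN (3+1=4). Cumulative: 17
Frame 3: SPARE (9+1=10). 10 + next roll (2) = 12. Cumulative: 29
Frame 4: SPARE (2+8=10). 10 + next roll (9) = 19. Cumulative: 48
Frame 5: OPEN (9+0=9). Cumulative: 57
Frame 6: STRIKE. 10 + next two rolls (10+5) = 25. Cumulative: 82
Frame 7: STRIKE. 10 + next two rolls (5+1) = 16. Cumulative: 98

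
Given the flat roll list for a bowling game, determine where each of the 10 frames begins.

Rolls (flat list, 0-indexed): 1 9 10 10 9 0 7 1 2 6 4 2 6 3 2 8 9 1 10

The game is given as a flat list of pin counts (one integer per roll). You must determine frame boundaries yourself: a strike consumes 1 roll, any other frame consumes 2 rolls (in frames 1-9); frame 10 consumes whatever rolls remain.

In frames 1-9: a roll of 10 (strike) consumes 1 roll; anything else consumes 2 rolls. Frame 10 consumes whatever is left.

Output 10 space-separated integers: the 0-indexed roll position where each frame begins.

Frame 1 starts at roll index 0: rolls=1,9 (sum=10), consumes 2 rolls
Frame 2 starts at roll index 2: roll=10 (strike), consumes 1 roll
Frame 3 starts at roll index 3: roll=10 (strike), consumes 1 roll
Frame 4 starts at roll index 4: rolls=9,0 (sum=9), consumes 2 rolls
Frame 5 starts at roll index 6: rolls=7,1 (sum=8), consumes 2 rolls
Frame 6 starts at roll index 8: rolls=2,6 (sum=8), consumes 2 rolls
Frame 7 starts at roll index 10: rolls=4,2 (sum=6), consumes 2 rolls
Frame 8 starts at roll index 12: rolls=6,3 (sum=9), consumes 2 rolls
Frame 9 starts at roll index 14: rolls=2,8 (sum=10), consumes 2 rolls
Frame 10 starts at roll index 16: 3 remaining rolls

Answer: 0 2 3 4 6 8 10 12 14 16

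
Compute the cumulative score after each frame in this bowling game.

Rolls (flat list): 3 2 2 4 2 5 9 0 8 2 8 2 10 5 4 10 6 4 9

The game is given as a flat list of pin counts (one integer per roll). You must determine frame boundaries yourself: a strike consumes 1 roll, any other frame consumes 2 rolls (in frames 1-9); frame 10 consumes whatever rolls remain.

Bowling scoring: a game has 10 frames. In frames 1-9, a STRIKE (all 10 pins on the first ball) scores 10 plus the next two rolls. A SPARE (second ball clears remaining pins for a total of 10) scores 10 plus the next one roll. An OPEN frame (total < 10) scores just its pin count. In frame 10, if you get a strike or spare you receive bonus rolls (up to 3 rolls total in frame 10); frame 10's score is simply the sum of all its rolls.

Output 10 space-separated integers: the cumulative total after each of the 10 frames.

Frame 1: OPEN (3+2=5). Cumulative: 5
Frame 2: OPEN (2+4=6). Cumulative: 11
Frame 3: OPEN (2+5=7). Cumulative: 18
Frame 4: OPEN (9+0=9). Cumulative: 27
Frame 5: SPARE (8+2=10). 10 + next roll (8) = 18. Cumulative: 45
Frame 6: SPARE (8+2=10). 10 + next roll (10) = 20. Cumulative: 65
Frame 7: STRIKE. 10 + next two rolls (5+4) = 19. Cumulative: 84
Frame 8: OPEN (5+4=9). Cumulative: 93
Frame 9: STRIKE. 10 + next two rolls (6+4) = 20. Cumulative: 113
Frame 10: SPARE. Sum of all frame-10 rolls (6+4+9) = 19. Cumulative: 132

Answer: 5 11 18 27 45 65 84 93 113 132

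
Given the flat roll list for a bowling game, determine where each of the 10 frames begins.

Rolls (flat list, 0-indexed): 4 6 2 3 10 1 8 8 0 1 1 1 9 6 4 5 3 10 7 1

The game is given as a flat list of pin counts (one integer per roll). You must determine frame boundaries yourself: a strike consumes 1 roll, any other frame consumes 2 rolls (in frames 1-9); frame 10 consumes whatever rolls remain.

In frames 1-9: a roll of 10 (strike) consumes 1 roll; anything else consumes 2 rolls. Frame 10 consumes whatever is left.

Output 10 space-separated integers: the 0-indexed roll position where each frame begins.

Answer: 0 2 4 5 7 9 11 13 15 17

Derivation:
Frame 1 starts at roll index 0: rolls=4,6 (sum=10), consumes 2 rolls
Frame 2 starts at roll index 2: rolls=2,3 (sum=5), consumes 2 rolls
Frame 3 starts at roll index 4: roll=10 (strike), consumes 1 roll
Frame 4 starts at roll index 5: rolls=1,8 (sum=9), consumes 2 rolls
Frame 5 starts at roll index 7: rolls=8,0 (sum=8), consumes 2 rolls
Frame 6 starts at roll index 9: rolls=1,1 (sum=2), consumes 2 rolls
Frame 7 starts at roll index 11: rolls=1,9 (sum=10), consumes 2 rolls
Frame 8 starts at roll index 13: rolls=6,4 (sum=10), consumes 2 rolls
Frame 9 starts at roll index 15: rolls=5,3 (sum=8), consumes 2 rolls
Frame 10 starts at roll index 17: 3 remaining rolls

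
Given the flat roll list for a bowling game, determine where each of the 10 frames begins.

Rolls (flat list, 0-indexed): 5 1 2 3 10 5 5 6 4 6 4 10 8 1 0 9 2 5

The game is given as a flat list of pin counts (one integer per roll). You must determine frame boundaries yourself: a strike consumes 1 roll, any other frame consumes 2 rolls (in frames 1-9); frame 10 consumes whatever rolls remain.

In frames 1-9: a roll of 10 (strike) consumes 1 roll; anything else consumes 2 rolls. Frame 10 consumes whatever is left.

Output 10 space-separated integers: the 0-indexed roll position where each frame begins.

Answer: 0 2 4 5 7 9 11 12 14 16

Derivation:
Frame 1 starts at roll index 0: rolls=5,1 (sum=6), consumes 2 rolls
Frame 2 starts at roll index 2: rolls=2,3 (sum=5), consumes 2 rolls
Frame 3 starts at roll index 4: roll=10 (strike), consumes 1 roll
Frame 4 starts at roll index 5: rolls=5,5 (sum=10), consumes 2 rolls
Frame 5 starts at roll index 7: rolls=6,4 (sum=10), consumes 2 rolls
Frame 6 starts at roll index 9: rolls=6,4 (sum=10), consumes 2 rolls
Frame 7 starts at roll index 11: roll=10 (strike), consumes 1 roll
Frame 8 starts at roll index 12: rolls=8,1 (sum=9), consumes 2 rolls
Frame 9 starts at roll index 14: rolls=0,9 (sum=9), consumes 2 rolls
Frame 10 starts at roll index 16: 2 remaining rolls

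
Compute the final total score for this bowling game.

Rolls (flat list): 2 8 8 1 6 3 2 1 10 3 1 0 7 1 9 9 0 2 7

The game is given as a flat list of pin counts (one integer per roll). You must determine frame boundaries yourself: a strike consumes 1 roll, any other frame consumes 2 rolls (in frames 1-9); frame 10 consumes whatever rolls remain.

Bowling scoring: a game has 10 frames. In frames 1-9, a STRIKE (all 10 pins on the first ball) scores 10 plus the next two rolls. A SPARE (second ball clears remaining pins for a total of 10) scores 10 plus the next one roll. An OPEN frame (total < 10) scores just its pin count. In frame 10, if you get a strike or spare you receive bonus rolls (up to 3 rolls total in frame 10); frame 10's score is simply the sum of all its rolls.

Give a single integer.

Answer: 101

Derivation:
Frame 1: SPARE (2+8=10). 10 + next roll (8) = 18. Cumulative: 18
Frame 2: OPEN (8+1=9). Cumulative: 27
Frame 3: OPEN (6+3=9). Cumulative: 36
Frame 4: OPEN (2+1=3). Cumulative: 39
Frame 5: STRIKE. 10 + next two rolls (3+1) = 14. Cumulative: 53
Frame 6: OPEN (3+1=4). Cumulative: 57
Frame 7: OPEN (0+7=7). Cumulative: 64
Frame 8: SPARE (1+9=10). 10 + next roll (9) = 19. Cumulative: 83
Frame 9: OPEN (9+0=9). Cumulative: 92
Frame 10: OPEN. Sum of all frame-10 rolls (2+7) = 9. Cumulative: 101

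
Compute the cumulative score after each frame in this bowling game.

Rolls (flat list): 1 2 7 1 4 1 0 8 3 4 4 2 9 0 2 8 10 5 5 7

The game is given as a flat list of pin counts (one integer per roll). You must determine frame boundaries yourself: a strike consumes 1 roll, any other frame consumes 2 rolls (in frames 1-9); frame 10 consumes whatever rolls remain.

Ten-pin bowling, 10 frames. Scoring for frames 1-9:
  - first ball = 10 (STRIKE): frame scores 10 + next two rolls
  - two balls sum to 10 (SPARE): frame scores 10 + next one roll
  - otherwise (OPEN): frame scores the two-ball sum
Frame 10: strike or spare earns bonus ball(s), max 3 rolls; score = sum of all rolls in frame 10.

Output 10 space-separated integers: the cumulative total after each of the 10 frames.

Answer: 3 11 16 24 31 37 46 66 86 103

Derivation:
Frame 1: OPEN (1+2=3). Cumulative: 3
Frame 2: OPEN (7+1=8). Cumulative: 11
Frame 3: OPEN (4+1=5). Cumulative: 16
Frame 4: OPEN (0+8=8). Cumulative: 24
Frame 5: OPEN (3+4=7). Cumulative: 31
Frame 6: OPEN (4+2=6). Cumulative: 37
Frame 7: OPEN (9+0=9). Cumulative: 46
Frame 8: SPARE (2+8=10). 10 + next roll (10) = 20. Cumulative: 66
Frame 9: STRIKE. 10 + next two rolls (5+5) = 20. Cumulative: 86
Frame 10: SPARE. Sum of all frame-10 rolls (5+5+7) = 17. Cumulative: 103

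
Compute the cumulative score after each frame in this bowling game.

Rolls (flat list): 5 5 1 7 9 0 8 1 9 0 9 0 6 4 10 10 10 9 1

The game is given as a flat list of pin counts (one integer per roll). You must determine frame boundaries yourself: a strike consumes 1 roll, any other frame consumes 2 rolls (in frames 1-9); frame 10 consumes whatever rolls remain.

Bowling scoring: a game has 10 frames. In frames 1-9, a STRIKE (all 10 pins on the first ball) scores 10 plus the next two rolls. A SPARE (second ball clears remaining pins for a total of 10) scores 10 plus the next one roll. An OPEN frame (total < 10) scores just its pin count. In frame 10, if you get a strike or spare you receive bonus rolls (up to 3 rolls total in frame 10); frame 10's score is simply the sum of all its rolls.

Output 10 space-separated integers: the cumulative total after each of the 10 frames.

Answer: 11 19 28 37 46 55 75 105 134 154

Derivation:
Frame 1: SPARE (5+5=10). 10 + next roll (1) = 11. Cumulative: 11
Frame 2: OPEN (1+7=8). Cumulative: 19
Frame 3: OPEN (9+0=9). Cumulative: 28
Frame 4: OPEN (8+1=9). Cumulative: 37
Frame 5: OPEN (9+0=9). Cumulative: 46
Frame 6: OPEN (9+0=9). Cumulative: 55
Frame 7: SPARE (6+4=10). 10 + next roll (10) = 20. Cumulative: 75
Frame 8: STRIKE. 10 + next two rolls (10+10) = 30. Cumulative: 105
Frame 9: STRIKE. 10 + next two rolls (10+9) = 29. Cumulative: 134
Frame 10: STRIKE. Sum of all frame-10 rolls (10+9+1) = 20. Cumulative: 154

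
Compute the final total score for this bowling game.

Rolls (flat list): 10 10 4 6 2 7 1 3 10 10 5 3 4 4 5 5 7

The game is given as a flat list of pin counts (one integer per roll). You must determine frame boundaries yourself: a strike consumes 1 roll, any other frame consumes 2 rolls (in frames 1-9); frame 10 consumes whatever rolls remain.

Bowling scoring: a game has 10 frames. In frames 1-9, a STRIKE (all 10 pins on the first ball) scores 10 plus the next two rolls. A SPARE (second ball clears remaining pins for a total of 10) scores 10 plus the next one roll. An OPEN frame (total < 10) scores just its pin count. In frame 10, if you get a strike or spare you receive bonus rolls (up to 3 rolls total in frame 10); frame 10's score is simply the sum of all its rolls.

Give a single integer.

Answer: 145

Derivation:
Frame 1: STRIKE. 10 + next two rolls (10+4) = 24. Cumulative: 24
Frame 2: STRIKE. 10 + next two rolls (4+6) = 20. Cumulative: 44
Frame 3: SPARE (4+6=10). 10 + next roll (2) = 12. Cumulative: 56
Frame 4: OPEN (2+7=9). Cumulative: 65
Frame 5: OPEN (1+3=4). Cumulative: 69
Frame 6: STRIKE. 10 + next two rolls (10+5) = 25. Cumulative: 94
Frame 7: STRIKE. 10 + next two rolls (5+3) = 18. Cumulative: 112
Frame 8: OPEN (5+3=8). Cumulative: 120
Frame 9: OPEN (4+4=8). Cumulative: 128
Frame 10: SPARE. Sum of all frame-10 rolls (5+5+7) = 17. Cumulative: 145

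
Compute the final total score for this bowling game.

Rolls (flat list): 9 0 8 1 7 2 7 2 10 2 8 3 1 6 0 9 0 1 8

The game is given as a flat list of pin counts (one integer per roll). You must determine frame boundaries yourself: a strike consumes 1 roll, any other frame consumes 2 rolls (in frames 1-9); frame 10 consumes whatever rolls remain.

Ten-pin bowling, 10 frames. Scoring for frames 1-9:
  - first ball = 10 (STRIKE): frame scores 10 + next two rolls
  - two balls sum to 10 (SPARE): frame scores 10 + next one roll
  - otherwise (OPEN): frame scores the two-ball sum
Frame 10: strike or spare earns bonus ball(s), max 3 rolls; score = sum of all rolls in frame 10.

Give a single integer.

Answer: 97

Derivation:
Frame 1: OPEN (9+0=9). Cumulative: 9
Frame 2: OPEN (8+1=9). Cumulative: 18
Frame 3: OPEN (7+2=9). Cumulative: 27
Frame 4: OPEN (7+2=9). Cumulative: 36
Frame 5: STRIKE. 10 + next two rolls (2+8) = 20. Cumulative: 56
Frame 6: SPARE (2+8=10). 10 + next roll (3) = 13. Cumulative: 69
Frame 7: OPEN (3+1=4). Cumulative: 73
Frame 8: OPEN (6+0=6). Cumulative: 79
Frame 9: OPEN (9+0=9). Cumulative: 88
Frame 10: OPEN. Sum of all frame-10 rolls (1+8) = 9. Cumulative: 97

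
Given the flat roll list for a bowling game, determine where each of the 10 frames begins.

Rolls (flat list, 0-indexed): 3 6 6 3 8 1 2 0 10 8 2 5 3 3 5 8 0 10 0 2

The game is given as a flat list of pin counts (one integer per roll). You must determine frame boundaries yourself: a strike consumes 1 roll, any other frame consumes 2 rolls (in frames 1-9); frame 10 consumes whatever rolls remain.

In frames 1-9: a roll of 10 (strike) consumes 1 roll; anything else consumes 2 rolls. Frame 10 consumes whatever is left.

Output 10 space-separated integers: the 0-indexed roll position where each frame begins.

Answer: 0 2 4 6 8 9 11 13 15 17

Derivation:
Frame 1 starts at roll index 0: rolls=3,6 (sum=9), consumes 2 rolls
Frame 2 starts at roll index 2: rolls=6,3 (sum=9), consumes 2 rolls
Frame 3 starts at roll index 4: rolls=8,1 (sum=9), consumes 2 rolls
Frame 4 starts at roll index 6: rolls=2,0 (sum=2), consumes 2 rolls
Frame 5 starts at roll index 8: roll=10 (strike), consumes 1 roll
Frame 6 starts at roll index 9: rolls=8,2 (sum=10), consumes 2 rolls
Frame 7 starts at roll index 11: rolls=5,3 (sum=8), consumes 2 rolls
Frame 8 starts at roll index 13: rolls=3,5 (sum=8), consumes 2 rolls
Frame 9 starts at roll index 15: rolls=8,0 (sum=8), consumes 2 rolls
Frame 10 starts at roll index 17: 3 remaining rolls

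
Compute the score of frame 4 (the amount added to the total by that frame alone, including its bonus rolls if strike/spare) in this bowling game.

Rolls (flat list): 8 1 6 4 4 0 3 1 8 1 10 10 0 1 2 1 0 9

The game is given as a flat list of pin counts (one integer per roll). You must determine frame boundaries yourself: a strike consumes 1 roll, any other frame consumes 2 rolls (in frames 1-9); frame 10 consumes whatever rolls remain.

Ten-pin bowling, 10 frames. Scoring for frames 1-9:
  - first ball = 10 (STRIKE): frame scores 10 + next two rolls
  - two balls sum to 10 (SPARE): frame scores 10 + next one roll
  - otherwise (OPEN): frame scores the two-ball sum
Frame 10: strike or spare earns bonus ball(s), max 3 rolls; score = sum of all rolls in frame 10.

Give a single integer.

Answer: 4

Derivation:
Frame 1: OPEN (8+1=9). Cumulative: 9
Frame 2: SPARE (6+4=10). 10 + next roll (4) = 14. Cumulative: 23
Frame 3: OPEN (4+0=4). Cumulative: 27
Frame 4: OPEN (3+1=4). Cumulative: 31
Frame 5: OPEN (8+1=9). Cumulative: 40
Frame 6: STRIKE. 10 + next two rolls (10+0) = 20. Cumulative: 60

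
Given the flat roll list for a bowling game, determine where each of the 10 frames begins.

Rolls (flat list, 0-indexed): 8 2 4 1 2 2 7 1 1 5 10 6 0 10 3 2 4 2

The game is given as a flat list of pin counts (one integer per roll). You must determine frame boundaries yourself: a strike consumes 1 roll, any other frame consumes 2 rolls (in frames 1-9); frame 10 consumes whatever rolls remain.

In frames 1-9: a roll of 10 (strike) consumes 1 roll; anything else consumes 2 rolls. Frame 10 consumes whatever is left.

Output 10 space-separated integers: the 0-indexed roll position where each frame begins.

Frame 1 starts at roll index 0: rolls=8,2 (sum=10), consumes 2 rolls
Frame 2 starts at roll index 2: rolls=4,1 (sum=5), consumes 2 rolls
Frame 3 starts at roll index 4: rolls=2,2 (sum=4), consumes 2 rolls
Frame 4 starts at roll index 6: rolls=7,1 (sum=8), consumes 2 rolls
Frame 5 starts at roll index 8: rolls=1,5 (sum=6), consumes 2 rolls
Frame 6 starts at roll index 10: roll=10 (strike), consumes 1 roll
Frame 7 starts at roll index 11: rolls=6,0 (sum=6), consumes 2 rolls
Frame 8 starts at roll index 13: roll=10 (strike), consumes 1 roll
Frame 9 starts at roll index 14: rolls=3,2 (sum=5), consumes 2 rolls
Frame 10 starts at roll index 16: 2 remaining rolls

Answer: 0 2 4 6 8 10 11 13 14 16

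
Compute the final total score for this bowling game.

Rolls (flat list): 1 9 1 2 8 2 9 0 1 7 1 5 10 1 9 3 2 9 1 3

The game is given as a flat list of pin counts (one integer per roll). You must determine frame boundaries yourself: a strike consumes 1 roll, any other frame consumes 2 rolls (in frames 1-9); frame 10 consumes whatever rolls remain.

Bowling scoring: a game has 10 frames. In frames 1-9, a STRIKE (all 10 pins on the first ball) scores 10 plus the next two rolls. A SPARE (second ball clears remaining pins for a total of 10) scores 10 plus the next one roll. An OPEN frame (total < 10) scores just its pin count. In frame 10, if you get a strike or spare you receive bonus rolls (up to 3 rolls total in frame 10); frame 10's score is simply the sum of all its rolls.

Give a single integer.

Answer: 107

Derivation:
Frame 1: SPARE (1+9=10). 10 + next roll (1) = 11. Cumulative: 11
Frame 2: OPEN (1+2=3). Cumulative: 14
Frame 3: SPARE (8+2=10). 10 + next roll (9) = 19. Cumulative: 33
Frame 4: OPEN (9+0=9). Cumulative: 42
Frame 5: OPEN (1+7=8). Cumulative: 50
Frame 6: OPEN (1+5=6). Cumulative: 56
Frame 7: STRIKE. 10 + next two rolls (1+9) = 20. Cumulative: 76
Frame 8: SPARE (1+9=10). 10 + next roll (3) = 13. Cumulative: 89
Frame 9: OPEN (3+2=5). Cumulative: 94
Frame 10: SPARE. Sum of all frame-10 rolls (9+1+3) = 13. Cumulative: 107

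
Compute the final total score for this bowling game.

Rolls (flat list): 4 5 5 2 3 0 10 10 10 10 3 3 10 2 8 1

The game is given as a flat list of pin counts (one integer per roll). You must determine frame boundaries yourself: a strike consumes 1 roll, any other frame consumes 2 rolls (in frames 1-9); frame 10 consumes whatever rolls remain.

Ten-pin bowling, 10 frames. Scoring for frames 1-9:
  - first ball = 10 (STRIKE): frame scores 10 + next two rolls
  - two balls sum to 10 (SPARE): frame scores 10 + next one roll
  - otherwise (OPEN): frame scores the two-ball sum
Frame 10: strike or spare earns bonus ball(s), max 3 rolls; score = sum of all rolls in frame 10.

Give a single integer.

Frame 1: OPEN (4+5=9). Cumulative: 9
Frame 2: OPEN (5+2=7). Cumulative: 16
Frame 3: OPEN (3+0=3). Cumulative: 19
Frame 4: STRIKE. 10 + next two rolls (10+10) = 30. Cumulative: 49
Frame 5: STRIKE. 10 + next two rolls (10+10) = 30. Cumulative: 79
Frame 6: STRIKE. 10 + next two rolls (10+3) = 23. Cumulative: 102
Frame 7: STRIKE. 10 + next two rolls (3+3) = 16. Cumulative: 118
Frame 8: OPEN (3+3=6). Cumulative: 124
Frame 9: STRIKE. 10 + next two rolls (2+8) = 20. Cumulative: 144
Frame 10: SPARE. Sum of all frame-10 rolls (2+8+1) = 11. Cumulative: 155

Answer: 155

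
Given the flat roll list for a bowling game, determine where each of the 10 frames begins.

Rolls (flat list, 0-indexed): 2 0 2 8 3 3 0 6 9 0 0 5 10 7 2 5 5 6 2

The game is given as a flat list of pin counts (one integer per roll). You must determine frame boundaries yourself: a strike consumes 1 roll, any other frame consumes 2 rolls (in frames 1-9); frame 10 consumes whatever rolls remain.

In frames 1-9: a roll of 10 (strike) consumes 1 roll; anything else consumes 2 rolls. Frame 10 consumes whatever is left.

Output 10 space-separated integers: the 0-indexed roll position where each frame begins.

Answer: 0 2 4 6 8 10 12 13 15 17

Derivation:
Frame 1 starts at roll index 0: rolls=2,0 (sum=2), consumes 2 rolls
Frame 2 starts at roll index 2: rolls=2,8 (sum=10), consumes 2 rolls
Frame 3 starts at roll index 4: rolls=3,3 (sum=6), consumes 2 rolls
Frame 4 starts at roll index 6: rolls=0,6 (sum=6), consumes 2 rolls
Frame 5 starts at roll index 8: rolls=9,0 (sum=9), consumes 2 rolls
Frame 6 starts at roll index 10: rolls=0,5 (sum=5), consumes 2 rolls
Frame 7 starts at roll index 12: roll=10 (strike), consumes 1 roll
Frame 8 starts at roll index 13: rolls=7,2 (sum=9), consumes 2 rolls
Frame 9 starts at roll index 15: rolls=5,5 (sum=10), consumes 2 rolls
Frame 10 starts at roll index 17: 2 remaining rolls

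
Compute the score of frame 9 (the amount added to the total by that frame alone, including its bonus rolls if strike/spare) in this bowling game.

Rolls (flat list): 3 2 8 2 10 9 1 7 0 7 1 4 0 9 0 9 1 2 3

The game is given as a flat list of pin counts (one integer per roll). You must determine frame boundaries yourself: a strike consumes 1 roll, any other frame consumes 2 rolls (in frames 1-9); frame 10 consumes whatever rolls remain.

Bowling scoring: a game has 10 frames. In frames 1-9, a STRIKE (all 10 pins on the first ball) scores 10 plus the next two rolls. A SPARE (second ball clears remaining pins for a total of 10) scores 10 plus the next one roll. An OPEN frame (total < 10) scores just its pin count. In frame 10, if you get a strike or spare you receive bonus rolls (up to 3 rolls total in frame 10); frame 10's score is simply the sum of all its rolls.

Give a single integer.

Frame 1: OPEN (3+2=5). Cumulative: 5
Frame 2: SPARE (8+2=10). 10 + next roll (10) = 20. Cumulative: 25
Frame 3: STRIKE. 10 + next two rolls (9+1) = 20. Cumulative: 45
Frame 4: SPARE (9+1=10). 10 + next roll (7) = 17. Cumulative: 62
Frame 5: OPEN (7+0=7). Cumulative: 69
Frame 6: OPEN (7+1=8). Cumulative: 77
Frame 7: OPEN (4+0=4). Cumulative: 81
Frame 8: OPEN (9+0=9). Cumulative: 90
Frame 9: SPARE (9+1=10). 10 + next roll (2) = 12. Cumulative: 102
Frame 10: OPEN. Sum of all frame-10 rolls (2+3) = 5. Cumulative: 107

Answer: 12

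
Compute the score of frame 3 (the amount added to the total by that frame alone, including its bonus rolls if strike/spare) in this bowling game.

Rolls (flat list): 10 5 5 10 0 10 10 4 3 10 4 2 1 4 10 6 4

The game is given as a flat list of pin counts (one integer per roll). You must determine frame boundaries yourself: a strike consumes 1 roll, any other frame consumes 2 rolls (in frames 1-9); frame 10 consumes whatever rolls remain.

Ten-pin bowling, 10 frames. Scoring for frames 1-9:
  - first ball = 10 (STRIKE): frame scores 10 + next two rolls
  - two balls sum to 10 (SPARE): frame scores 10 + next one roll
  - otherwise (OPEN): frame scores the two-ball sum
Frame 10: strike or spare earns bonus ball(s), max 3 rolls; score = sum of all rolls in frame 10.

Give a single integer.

Answer: 20

Derivation:
Frame 1: STRIKE. 10 + next two rolls (5+5) = 20. Cumulative: 20
Frame 2: SPARE (5+5=10). 10 + next roll (10) = 20. Cumulative: 40
Frame 3: STRIKE. 10 + next two rolls (0+10) = 20. Cumulative: 60
Frame 4: SPARE (0+10=10). 10 + next roll (10) = 20. Cumulative: 80
Frame 5: STRIKE. 10 + next two rolls (4+3) = 17. Cumulative: 97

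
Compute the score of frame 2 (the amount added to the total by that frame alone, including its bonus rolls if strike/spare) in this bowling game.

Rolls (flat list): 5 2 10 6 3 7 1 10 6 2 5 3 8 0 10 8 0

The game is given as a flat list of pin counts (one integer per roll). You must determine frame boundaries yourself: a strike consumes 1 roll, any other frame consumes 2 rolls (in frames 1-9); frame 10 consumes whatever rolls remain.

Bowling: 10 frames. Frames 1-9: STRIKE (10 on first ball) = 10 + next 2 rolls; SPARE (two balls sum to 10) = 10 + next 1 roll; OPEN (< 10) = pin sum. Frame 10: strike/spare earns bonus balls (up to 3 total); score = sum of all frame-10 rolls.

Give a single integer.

Answer: 19

Derivation:
Frame 1: OPEN (5+2=7). Cumulative: 7
Frame 2: STRIKE. 10 + next two rolls (6+3) = 19. Cumulative: 26
Frame 3: OPEN (6+3=9). Cumulative: 35
Frame 4: OPEN (7+1=8). Cumulative: 43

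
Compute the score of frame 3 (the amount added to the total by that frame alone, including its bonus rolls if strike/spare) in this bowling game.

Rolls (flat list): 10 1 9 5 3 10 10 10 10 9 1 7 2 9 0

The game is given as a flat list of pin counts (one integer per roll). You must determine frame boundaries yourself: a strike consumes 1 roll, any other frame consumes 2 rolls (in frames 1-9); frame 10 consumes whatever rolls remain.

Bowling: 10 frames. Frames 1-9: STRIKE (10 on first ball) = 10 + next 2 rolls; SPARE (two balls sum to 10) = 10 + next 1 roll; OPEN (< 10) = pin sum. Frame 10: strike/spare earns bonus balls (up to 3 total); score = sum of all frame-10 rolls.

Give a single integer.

Answer: 8

Derivation:
Frame 1: STRIKE. 10 + next two rolls (1+9) = 20. Cumulative: 20
Frame 2: SPARE (1+9=10). 10 + next roll (5) = 15. Cumulative: 35
Frame 3: OPEN (5+3=8). Cumulative: 43
Frame 4: STRIKE. 10 + next two rolls (10+10) = 30. Cumulative: 73
Frame 5: STRIKE. 10 + next two rolls (10+10) = 30. Cumulative: 103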